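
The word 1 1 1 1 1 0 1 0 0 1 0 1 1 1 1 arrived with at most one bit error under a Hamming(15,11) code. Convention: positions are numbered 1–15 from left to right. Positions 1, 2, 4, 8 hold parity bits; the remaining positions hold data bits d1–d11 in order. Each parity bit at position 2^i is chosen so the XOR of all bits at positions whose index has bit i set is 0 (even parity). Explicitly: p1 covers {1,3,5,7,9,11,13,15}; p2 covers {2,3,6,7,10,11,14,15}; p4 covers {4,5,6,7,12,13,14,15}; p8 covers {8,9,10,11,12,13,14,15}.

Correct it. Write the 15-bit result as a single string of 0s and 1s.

111110100100111

s1 (pos 1,3,5,7,9,11,13,15): 1⊕1⊕1⊕1⊕0⊕0⊕1⊕1 = 0
s2 (pos 2,3,6,7,10,11,14,15): 1⊕1⊕0⊕1⊕1⊕0⊕1⊕1 = 0
s4 (pos 4,5,6,7,12,13,14,15): 1⊕1⊕0⊕1⊕1⊕1⊕1⊕1 = 1
s8 (pos 8,9,10,11,12,13,14,15): 0⊕0⊕1⊕0⊕1⊕1⊕1⊕1 = 1
Syndrome s8…s1 = 1100 → error at position 12.
Flip position 12: 111110100101111 → 111110100100111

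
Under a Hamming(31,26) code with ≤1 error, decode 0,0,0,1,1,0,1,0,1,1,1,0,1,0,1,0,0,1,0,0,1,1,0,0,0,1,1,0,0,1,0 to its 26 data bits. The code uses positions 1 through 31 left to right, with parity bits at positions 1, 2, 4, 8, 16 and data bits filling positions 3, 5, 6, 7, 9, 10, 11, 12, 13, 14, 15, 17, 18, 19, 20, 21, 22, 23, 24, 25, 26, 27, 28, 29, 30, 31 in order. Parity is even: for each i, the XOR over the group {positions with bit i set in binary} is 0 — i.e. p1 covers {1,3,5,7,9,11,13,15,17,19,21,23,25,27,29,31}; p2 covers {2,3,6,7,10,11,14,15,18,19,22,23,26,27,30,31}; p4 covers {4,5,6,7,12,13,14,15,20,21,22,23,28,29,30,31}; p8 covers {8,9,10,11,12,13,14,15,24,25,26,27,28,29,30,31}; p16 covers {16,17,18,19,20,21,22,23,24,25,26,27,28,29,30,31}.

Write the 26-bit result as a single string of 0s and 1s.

01011110101010011000110010

s1 (pos 1,3,5,7,9,11,13,15,17,19,21,23,25,27,29,31): 0⊕0⊕1⊕1⊕1⊕1⊕1⊕1⊕0⊕0⊕1⊕0⊕0⊕1⊕0⊕0 = 0
s2 (pos 2,3,6,7,10,11,14,15,18,19,22,23,26,27,30,31): 0⊕0⊕0⊕1⊕1⊕1⊕0⊕1⊕1⊕0⊕1⊕0⊕1⊕1⊕1⊕0 = 1
s4 (pos 4,5,6,7,12,13,14,15,20,21,22,23,28,29,30,31): 1⊕1⊕0⊕1⊕0⊕1⊕0⊕1⊕0⊕1⊕1⊕0⊕0⊕0⊕1⊕0 = 0
s8 (pos 8,9,10,11,12,13,14,15,24,25,26,27,28,29,30,31): 0⊕1⊕1⊕1⊕0⊕1⊕0⊕1⊕0⊕0⊕1⊕1⊕0⊕0⊕1⊕0 = 0
s16 (pos 16,17,18,19,20,21,22,23,24,25,26,27,28,29,30,31): 0⊕0⊕1⊕0⊕0⊕1⊕1⊕0⊕0⊕0⊕1⊕1⊕0⊕0⊕1⊕0 = 0
Syndrome s16…s1 = 00010 → error at position 2.
Flip position 2: 0001101011101010010011000110010 → 0101101011101010010011000110010
Read data bits from positions 3,5,6,7,9,10,11,12,13,14,15,17,18,19,20,21,22,23,24,25,26,27,28,29,30,31: 01011110101010011000110010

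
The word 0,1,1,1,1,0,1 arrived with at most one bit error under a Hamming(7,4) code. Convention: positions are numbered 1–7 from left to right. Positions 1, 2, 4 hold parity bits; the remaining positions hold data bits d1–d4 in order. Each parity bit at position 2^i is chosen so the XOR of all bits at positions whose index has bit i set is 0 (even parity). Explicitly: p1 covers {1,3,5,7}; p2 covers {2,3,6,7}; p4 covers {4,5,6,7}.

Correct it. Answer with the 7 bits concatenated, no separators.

0111100

s1 (pos 1,3,5,7): 0⊕1⊕1⊕1 = 1
s2 (pos 2,3,6,7): 1⊕1⊕0⊕1 = 1
s4 (pos 4,5,6,7): 1⊕1⊕0⊕1 = 1
Syndrome s4…s1 = 111 → error at position 7.
Flip position 7: 0111101 → 0111100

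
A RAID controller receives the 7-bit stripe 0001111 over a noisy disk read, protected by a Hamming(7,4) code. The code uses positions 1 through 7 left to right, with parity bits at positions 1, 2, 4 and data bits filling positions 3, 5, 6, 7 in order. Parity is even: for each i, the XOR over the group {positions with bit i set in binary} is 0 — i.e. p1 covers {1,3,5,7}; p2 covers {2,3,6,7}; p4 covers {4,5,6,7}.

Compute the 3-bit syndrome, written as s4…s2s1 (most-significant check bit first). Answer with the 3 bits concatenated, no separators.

000

s1 (pos 1,3,5,7): 0⊕0⊕1⊕1 = 0
s2 (pos 2,3,6,7): 0⊕0⊕1⊕1 = 0
s4 (pos 4,5,6,7): 1⊕1⊕1⊕1 = 0
Syndrome s4…s1 = 000 → no error.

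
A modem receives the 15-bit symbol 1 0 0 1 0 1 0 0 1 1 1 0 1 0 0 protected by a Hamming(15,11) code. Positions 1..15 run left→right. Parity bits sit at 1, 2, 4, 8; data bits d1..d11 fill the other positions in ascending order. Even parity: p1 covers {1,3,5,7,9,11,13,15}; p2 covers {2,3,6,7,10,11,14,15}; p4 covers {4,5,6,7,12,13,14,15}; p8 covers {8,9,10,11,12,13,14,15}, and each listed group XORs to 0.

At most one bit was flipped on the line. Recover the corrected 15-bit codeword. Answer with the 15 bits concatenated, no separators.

100100001110100

s1 (pos 1,3,5,7,9,11,13,15): 1⊕0⊕0⊕0⊕1⊕1⊕1⊕0 = 0
s2 (pos 2,3,6,7,10,11,14,15): 0⊕0⊕1⊕0⊕1⊕1⊕0⊕0 = 1
s4 (pos 4,5,6,7,12,13,14,15): 1⊕0⊕1⊕0⊕0⊕1⊕0⊕0 = 1
s8 (pos 8,9,10,11,12,13,14,15): 0⊕1⊕1⊕1⊕0⊕1⊕0⊕0 = 0
Syndrome s8…s1 = 0110 → error at position 6.
Flip position 6: 100101001110100 → 100100001110100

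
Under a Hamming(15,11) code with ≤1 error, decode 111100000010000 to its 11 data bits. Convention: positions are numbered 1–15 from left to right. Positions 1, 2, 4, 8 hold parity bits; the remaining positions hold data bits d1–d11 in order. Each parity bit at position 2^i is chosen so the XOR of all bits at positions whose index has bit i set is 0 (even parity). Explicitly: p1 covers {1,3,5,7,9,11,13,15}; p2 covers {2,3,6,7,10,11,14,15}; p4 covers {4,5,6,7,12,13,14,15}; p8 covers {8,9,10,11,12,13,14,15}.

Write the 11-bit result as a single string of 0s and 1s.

10000010001

s1 (pos 1,3,5,7,9,11,13,15): 1⊕1⊕0⊕0⊕0⊕1⊕0⊕0 = 1
s2 (pos 2,3,6,7,10,11,14,15): 1⊕1⊕0⊕0⊕0⊕1⊕0⊕0 = 1
s4 (pos 4,5,6,7,12,13,14,15): 1⊕0⊕0⊕0⊕0⊕0⊕0⊕0 = 1
s8 (pos 8,9,10,11,12,13,14,15): 0⊕0⊕0⊕1⊕0⊕0⊕0⊕0 = 1
Syndrome s8…s1 = 1111 → error at position 15.
Flip position 15: 111100000010000 → 111100000010001
Read data bits from positions 3,5,6,7,9,10,11,12,13,14,15: 10000010001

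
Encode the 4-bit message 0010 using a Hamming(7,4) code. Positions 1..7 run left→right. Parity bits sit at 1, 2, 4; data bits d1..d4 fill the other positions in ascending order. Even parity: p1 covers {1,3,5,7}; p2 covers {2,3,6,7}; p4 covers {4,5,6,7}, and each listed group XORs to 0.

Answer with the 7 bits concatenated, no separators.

0101010

Place data at non-parity positions: p1 p2 0 p4 0 1 0
p1 (pos 1,3,5,7): XOR of data positions = 0⊕0⊕0 = 0
p2 (pos 2,3,6,7): XOR of data positions = 0⊕1⊕0 = 1
p4 (pos 4,5,6,7): XOR of data positions = 0⊕1⊕0 = 1
Codeword: 0101010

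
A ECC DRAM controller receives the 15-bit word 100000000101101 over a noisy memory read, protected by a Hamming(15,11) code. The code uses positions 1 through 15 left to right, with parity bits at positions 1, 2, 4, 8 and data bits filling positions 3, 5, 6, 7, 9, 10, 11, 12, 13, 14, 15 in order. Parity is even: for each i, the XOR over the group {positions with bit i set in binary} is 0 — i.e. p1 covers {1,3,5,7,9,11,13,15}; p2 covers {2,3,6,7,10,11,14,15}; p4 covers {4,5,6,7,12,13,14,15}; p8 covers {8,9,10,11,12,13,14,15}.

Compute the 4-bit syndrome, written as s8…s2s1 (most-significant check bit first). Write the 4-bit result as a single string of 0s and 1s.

s1 (pos 1,3,5,7,9,11,13,15): 1⊕0⊕0⊕0⊕0⊕0⊕1⊕1 = 1
s2 (pos 2,3,6,7,10,11,14,15): 0⊕0⊕0⊕0⊕1⊕0⊕0⊕1 = 0
s4 (pos 4,5,6,7,12,13,14,15): 0⊕0⊕0⊕0⊕1⊕1⊕0⊕1 = 1
s8 (pos 8,9,10,11,12,13,14,15): 0⊕0⊕1⊕0⊕1⊕1⊕0⊕1 = 0
Syndrome s8…s1 = 0101 → error at position 5.

0101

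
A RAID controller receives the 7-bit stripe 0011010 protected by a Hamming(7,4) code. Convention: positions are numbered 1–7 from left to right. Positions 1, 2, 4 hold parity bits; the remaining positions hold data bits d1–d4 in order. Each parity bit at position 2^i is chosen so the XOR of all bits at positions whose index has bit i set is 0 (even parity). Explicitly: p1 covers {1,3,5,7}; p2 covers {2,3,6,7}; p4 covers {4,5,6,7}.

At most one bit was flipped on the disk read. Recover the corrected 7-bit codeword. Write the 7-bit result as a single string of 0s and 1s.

1011010

s1 (pos 1,3,5,7): 0⊕1⊕0⊕0 = 1
s2 (pos 2,3,6,7): 0⊕1⊕1⊕0 = 0
s4 (pos 4,5,6,7): 1⊕0⊕1⊕0 = 0
Syndrome s4…s1 = 001 → error at position 1.
Flip position 1: 0011010 → 1011010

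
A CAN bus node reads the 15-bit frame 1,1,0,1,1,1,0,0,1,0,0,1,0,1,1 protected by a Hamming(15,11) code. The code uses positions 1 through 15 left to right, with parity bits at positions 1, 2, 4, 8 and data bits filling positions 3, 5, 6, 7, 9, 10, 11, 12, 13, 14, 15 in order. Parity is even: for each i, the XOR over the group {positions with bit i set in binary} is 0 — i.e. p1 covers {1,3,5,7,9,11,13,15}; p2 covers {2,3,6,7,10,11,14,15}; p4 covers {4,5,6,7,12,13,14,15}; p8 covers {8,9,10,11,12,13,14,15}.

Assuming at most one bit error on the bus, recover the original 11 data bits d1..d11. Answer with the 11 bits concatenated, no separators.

s1 (pos 1,3,5,7,9,11,13,15): 1⊕0⊕1⊕0⊕1⊕0⊕0⊕1 = 0
s2 (pos 2,3,6,7,10,11,14,15): 1⊕0⊕1⊕0⊕0⊕0⊕1⊕1 = 0
s4 (pos 4,5,6,7,12,13,14,15): 1⊕1⊕1⊕0⊕1⊕0⊕1⊕1 = 0
s8 (pos 8,9,10,11,12,13,14,15): 0⊕1⊕0⊕0⊕1⊕0⊕1⊕1 = 0
Syndrome s8…s1 = 0000 → no error.
Read data bits from positions 3,5,6,7,9,10,11,12,13,14,15: 01101001011

01101001011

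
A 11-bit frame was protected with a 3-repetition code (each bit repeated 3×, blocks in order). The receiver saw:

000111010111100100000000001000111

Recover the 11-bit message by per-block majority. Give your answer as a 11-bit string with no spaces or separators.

01010000001

Block 1 (000): 0 ones → 0
Block 2 (111): 3 ones → 1
Block 3 (010): 1 one → 0
Block 4 (111): 3 ones → 1
Block 5 (100): 1 one → 0
Block 6 (100): 1 one → 0
Block 7 (000): 0 ones → 0
Block 8 (000): 0 ones → 0
Block 9 (001): 1 one → 0
Block 10 (000): 0 ones → 0
Block 11 (111): 3 ones → 1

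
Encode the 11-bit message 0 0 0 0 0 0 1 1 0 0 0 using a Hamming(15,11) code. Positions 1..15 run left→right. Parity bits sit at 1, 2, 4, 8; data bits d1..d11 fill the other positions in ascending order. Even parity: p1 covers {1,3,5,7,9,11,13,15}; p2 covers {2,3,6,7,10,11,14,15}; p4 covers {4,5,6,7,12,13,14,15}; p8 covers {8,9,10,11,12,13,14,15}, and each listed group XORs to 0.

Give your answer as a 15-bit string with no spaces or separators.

110100000011000

Place data at non-parity positions: p1 p2 0 p4 0 0 0 p8 0 0 1 1 0 0 0
p1 (pos 1,3,5,7,9,11,13,15): XOR of data positions = 0⊕0⊕0⊕0⊕1⊕0⊕0 = 1
p2 (pos 2,3,6,7,10,11,14,15): XOR of data positions = 0⊕0⊕0⊕0⊕1⊕0⊕0 = 1
p4 (pos 4,5,6,7,12,13,14,15): XOR of data positions = 0⊕0⊕0⊕1⊕0⊕0⊕0 = 1
p8 (pos 8,9,10,11,12,13,14,15): XOR of data positions = 0⊕0⊕1⊕1⊕0⊕0⊕0 = 0
Codeword: 110100000011000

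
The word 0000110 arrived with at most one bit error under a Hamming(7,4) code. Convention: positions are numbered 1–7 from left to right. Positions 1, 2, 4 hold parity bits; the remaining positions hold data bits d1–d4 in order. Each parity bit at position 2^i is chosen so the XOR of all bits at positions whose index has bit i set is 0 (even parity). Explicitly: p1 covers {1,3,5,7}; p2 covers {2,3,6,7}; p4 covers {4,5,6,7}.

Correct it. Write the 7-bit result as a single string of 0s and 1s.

s1 (pos 1,3,5,7): 0⊕0⊕1⊕0 = 1
s2 (pos 2,3,6,7): 0⊕0⊕1⊕0 = 1
s4 (pos 4,5,6,7): 0⊕1⊕1⊕0 = 0
Syndrome s4…s1 = 011 → error at position 3.
Flip position 3: 0000110 → 0010110

0010110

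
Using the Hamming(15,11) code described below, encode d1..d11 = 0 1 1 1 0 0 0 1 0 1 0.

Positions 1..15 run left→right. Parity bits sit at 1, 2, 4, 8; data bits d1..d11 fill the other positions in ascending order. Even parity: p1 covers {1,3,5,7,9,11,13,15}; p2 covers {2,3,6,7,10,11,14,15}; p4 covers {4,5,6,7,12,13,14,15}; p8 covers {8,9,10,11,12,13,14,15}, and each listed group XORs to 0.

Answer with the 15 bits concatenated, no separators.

010111100001010

Place data at non-parity positions: p1 p2 0 p4 1 1 1 p8 0 0 0 1 0 1 0
p1 (pos 1,3,5,7,9,11,13,15): XOR of data positions = 0⊕1⊕1⊕0⊕0⊕0⊕0 = 0
p2 (pos 2,3,6,7,10,11,14,15): XOR of data positions = 0⊕1⊕1⊕0⊕0⊕1⊕0 = 1
p4 (pos 4,5,6,7,12,13,14,15): XOR of data positions = 1⊕1⊕1⊕1⊕0⊕1⊕0 = 1
p8 (pos 8,9,10,11,12,13,14,15): XOR of data positions = 0⊕0⊕0⊕1⊕0⊕1⊕0 = 0
Codeword: 010111100001010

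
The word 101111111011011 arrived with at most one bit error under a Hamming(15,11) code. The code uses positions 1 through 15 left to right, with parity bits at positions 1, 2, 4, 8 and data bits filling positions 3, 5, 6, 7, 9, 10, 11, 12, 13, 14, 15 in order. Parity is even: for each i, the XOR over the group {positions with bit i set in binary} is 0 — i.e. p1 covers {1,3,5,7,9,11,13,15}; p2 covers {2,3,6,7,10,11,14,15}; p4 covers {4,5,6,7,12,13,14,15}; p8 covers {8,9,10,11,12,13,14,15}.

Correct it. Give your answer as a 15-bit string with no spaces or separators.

101101111011011

s1 (pos 1,3,5,7,9,11,13,15): 1⊕1⊕1⊕1⊕1⊕1⊕0⊕1 = 1
s2 (pos 2,3,6,7,10,11,14,15): 0⊕1⊕1⊕1⊕0⊕1⊕1⊕1 = 0
s4 (pos 4,5,6,7,12,13,14,15): 1⊕1⊕1⊕1⊕1⊕0⊕1⊕1 = 1
s8 (pos 8,9,10,11,12,13,14,15): 1⊕1⊕0⊕1⊕1⊕0⊕1⊕1 = 0
Syndrome s8…s1 = 0101 → error at position 5.
Flip position 5: 101111111011011 → 101101111011011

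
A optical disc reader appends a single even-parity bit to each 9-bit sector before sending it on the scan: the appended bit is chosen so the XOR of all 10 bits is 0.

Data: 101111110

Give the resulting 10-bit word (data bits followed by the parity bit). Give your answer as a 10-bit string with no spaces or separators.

XOR of the 9 data bits: 1⊕0⊕1⊕1⊕1⊕1⊕1⊕1⊕0 = 1
Parity bit = 1 (so all 10 bits XOR to 0).

1011111101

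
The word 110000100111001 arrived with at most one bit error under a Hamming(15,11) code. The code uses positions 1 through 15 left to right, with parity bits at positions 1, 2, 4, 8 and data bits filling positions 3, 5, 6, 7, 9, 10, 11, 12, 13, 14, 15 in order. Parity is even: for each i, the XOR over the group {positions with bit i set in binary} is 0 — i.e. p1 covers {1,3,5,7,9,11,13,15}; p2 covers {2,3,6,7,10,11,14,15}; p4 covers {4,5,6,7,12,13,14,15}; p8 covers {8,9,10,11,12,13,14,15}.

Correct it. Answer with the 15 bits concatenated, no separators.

110001100111001

s1 (pos 1,3,5,7,9,11,13,15): 1⊕0⊕0⊕1⊕0⊕1⊕0⊕1 = 0
s2 (pos 2,3,6,7,10,11,14,15): 1⊕0⊕0⊕1⊕1⊕1⊕0⊕1 = 1
s4 (pos 4,5,6,7,12,13,14,15): 0⊕0⊕0⊕1⊕1⊕0⊕0⊕1 = 1
s8 (pos 8,9,10,11,12,13,14,15): 0⊕0⊕1⊕1⊕1⊕0⊕0⊕1 = 0
Syndrome s8…s1 = 0110 → error at position 6.
Flip position 6: 110000100111001 → 110001100111001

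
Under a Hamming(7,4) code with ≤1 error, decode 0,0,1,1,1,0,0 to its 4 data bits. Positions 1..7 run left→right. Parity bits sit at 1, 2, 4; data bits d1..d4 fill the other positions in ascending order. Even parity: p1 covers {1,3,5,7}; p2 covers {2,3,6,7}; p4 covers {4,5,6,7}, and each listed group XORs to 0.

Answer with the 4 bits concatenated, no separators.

s1 (pos 1,3,5,7): 0⊕1⊕1⊕0 = 0
s2 (pos 2,3,6,7): 0⊕1⊕0⊕0 = 1
s4 (pos 4,5,6,7): 1⊕1⊕0⊕0 = 0
Syndrome s4…s1 = 010 → error at position 2.
Flip position 2: 0011100 → 0111100
Read data bits from positions 3,5,6,7: 1100

1100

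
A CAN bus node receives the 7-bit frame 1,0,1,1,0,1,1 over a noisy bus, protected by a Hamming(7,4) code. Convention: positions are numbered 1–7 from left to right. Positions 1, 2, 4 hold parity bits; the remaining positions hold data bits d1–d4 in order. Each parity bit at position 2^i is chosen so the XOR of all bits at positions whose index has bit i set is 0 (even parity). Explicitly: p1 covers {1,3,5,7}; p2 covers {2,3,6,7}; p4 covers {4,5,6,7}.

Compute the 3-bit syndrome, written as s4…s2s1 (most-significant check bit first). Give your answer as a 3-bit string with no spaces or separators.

111

s1 (pos 1,3,5,7): 1⊕1⊕0⊕1 = 1
s2 (pos 2,3,6,7): 0⊕1⊕1⊕1 = 1
s4 (pos 4,5,6,7): 1⊕0⊕1⊕1 = 1
Syndrome s4…s1 = 111 → error at position 7.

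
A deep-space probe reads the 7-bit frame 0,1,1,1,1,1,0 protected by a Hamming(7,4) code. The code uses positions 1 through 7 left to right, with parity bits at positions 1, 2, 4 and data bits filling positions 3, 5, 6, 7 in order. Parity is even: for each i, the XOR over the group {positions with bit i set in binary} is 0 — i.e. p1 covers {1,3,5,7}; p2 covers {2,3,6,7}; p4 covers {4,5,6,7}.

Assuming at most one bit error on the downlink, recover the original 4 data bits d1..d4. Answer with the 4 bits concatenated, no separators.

s1 (pos 1,3,5,7): 0⊕1⊕1⊕0 = 0
s2 (pos 2,3,6,7): 1⊕1⊕1⊕0 = 1
s4 (pos 4,5,6,7): 1⊕1⊕1⊕0 = 1
Syndrome s4…s1 = 110 → error at position 6.
Flip position 6: 0111110 → 0111100
Read data bits from positions 3,5,6,7: 1100

1100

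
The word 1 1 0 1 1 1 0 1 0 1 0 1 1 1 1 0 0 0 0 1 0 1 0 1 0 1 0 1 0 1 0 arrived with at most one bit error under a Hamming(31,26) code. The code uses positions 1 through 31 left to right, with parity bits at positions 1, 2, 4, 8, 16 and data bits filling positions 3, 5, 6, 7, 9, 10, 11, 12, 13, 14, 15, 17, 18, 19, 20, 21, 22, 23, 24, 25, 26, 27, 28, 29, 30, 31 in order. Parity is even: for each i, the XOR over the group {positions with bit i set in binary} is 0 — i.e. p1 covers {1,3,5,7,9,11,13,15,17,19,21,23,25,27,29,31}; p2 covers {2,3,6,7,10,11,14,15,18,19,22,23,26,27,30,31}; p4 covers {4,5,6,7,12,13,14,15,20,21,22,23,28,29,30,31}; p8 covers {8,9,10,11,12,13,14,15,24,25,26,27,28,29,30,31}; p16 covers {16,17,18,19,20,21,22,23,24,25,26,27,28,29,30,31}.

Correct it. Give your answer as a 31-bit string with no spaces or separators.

s1 (pos 1,3,5,7,9,11,13,15,17,19,21,23,25,27,29,31): 1⊕0⊕1⊕0⊕0⊕0⊕1⊕1⊕0⊕0⊕0⊕0⊕0⊕0⊕0⊕0 = 0
s2 (pos 2,3,6,7,10,11,14,15,18,19,22,23,26,27,30,31): 1⊕0⊕1⊕0⊕1⊕0⊕1⊕1⊕0⊕0⊕1⊕0⊕1⊕0⊕1⊕0 = 0
s4 (pos 4,5,6,7,12,13,14,15,20,21,22,23,28,29,30,31): 1⊕1⊕1⊕0⊕1⊕1⊕1⊕1⊕1⊕0⊕1⊕0⊕1⊕0⊕1⊕0 = 1
s8 (pos 8,9,10,11,12,13,14,15,24,25,26,27,28,29,30,31): 1⊕0⊕1⊕0⊕1⊕1⊕1⊕1⊕1⊕0⊕1⊕0⊕1⊕0⊕1⊕0 = 0
s16 (pos 16,17,18,19,20,21,22,23,24,25,26,27,28,29,30,31): 0⊕0⊕0⊕0⊕1⊕0⊕1⊕0⊕1⊕0⊕1⊕0⊕1⊕0⊕1⊕0 = 0
Syndrome s16…s1 = 00100 → error at position 4.
Flip position 4: 1101110101011110000101010101010 → 1100110101011110000101010101010

1100110101011110000101010101010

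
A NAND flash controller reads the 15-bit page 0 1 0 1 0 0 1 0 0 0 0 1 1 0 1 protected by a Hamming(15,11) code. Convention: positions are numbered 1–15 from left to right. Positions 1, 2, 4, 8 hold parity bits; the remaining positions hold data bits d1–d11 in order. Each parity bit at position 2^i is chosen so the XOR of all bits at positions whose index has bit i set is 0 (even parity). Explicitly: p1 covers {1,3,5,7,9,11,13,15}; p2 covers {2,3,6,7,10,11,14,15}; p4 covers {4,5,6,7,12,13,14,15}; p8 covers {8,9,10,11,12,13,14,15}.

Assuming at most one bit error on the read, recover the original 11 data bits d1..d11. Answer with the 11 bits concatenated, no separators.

s1 (pos 1,3,5,7,9,11,13,15): 0⊕0⊕0⊕1⊕0⊕0⊕1⊕1 = 1
s2 (pos 2,3,6,7,10,11,14,15): 1⊕0⊕0⊕1⊕0⊕0⊕0⊕1 = 1
s4 (pos 4,5,6,7,12,13,14,15): 1⊕0⊕0⊕1⊕1⊕1⊕0⊕1 = 1
s8 (pos 8,9,10,11,12,13,14,15): 0⊕0⊕0⊕0⊕1⊕1⊕0⊕1 = 1
Syndrome s8…s1 = 1111 → error at position 15.
Flip position 15: 010100100001101 → 010100100001100
Read data bits from positions 3,5,6,7,9,10,11,12,13,14,15: 00010001100

00010001100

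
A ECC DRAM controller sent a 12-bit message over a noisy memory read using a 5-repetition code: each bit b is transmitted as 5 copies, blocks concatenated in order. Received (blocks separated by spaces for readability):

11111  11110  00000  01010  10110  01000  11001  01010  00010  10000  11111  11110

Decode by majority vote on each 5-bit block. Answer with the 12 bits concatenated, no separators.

110010100011

Block 1 (11111): 5 ones → 1
Block 2 (11110): 4 ones → 1
Block 3 (00000): 0 ones → 0
Block 4 (01010): 2 ones → 0
Block 5 (10110): 3 ones → 1
Block 6 (01000): 1 one → 0
Block 7 (11001): 3 ones → 1
Block 8 (01010): 2 ones → 0
Block 9 (00010): 1 one → 0
Block 10 (10000): 1 one → 0
Block 11 (11111): 5 ones → 1
Block 12 (11110): 4 ones → 1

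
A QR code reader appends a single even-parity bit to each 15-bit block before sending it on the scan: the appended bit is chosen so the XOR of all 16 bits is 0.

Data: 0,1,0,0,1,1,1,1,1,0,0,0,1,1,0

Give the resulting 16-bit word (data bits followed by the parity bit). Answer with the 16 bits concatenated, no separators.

XOR of the 15 data bits: 0⊕1⊕0⊕0⊕1⊕1⊕1⊕1⊕1⊕0⊕0⊕0⊕1⊕1⊕0 = 0
Parity bit = 0 (so all 16 bits XOR to 0).

0100111110001100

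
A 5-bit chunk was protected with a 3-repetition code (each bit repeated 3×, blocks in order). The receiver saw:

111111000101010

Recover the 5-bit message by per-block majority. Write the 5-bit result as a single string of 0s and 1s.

11010

Block 1 (111): 3 ones → 1
Block 2 (111): 3 ones → 1
Block 3 (000): 0 ones → 0
Block 4 (101): 2 ones → 1
Block 5 (010): 1 one → 0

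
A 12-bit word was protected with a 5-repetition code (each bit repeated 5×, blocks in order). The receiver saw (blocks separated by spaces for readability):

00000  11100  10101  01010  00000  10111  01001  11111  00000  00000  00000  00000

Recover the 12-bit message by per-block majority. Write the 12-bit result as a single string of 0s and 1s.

Block 1 (00000): 0 ones → 0
Block 2 (11100): 3 ones → 1
Block 3 (10101): 3 ones → 1
Block 4 (01010): 2 ones → 0
Block 5 (00000): 0 ones → 0
Block 6 (10111): 4 ones → 1
Block 7 (01001): 2 ones → 0
Block 8 (11111): 5 ones → 1
Block 9 (00000): 0 ones → 0
Block 10 (00000): 0 ones → 0
Block 11 (00000): 0 ones → 0
Block 12 (00000): 0 ones → 0

011001010000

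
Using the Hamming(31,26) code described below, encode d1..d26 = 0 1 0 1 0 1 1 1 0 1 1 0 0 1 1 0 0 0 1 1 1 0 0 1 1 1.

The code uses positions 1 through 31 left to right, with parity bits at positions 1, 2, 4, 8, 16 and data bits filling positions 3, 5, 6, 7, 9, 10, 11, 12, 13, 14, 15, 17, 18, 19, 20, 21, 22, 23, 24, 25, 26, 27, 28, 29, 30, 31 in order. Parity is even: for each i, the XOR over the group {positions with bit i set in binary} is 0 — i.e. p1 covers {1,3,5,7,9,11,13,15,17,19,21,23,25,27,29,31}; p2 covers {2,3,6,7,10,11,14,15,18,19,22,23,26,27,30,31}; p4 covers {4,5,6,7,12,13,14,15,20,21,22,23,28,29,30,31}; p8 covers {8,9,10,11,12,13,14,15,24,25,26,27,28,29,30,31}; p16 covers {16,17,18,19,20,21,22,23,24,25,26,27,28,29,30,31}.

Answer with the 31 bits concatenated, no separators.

0101101101110110001100011100111

Place data at non-parity positions: p1 p2 0 p4 1 0 1 p8 0 1 1 1 0 1 1 p16 0 0 1 1 0 0 0 1 1 1 0 0 1 1 1
p1 (pos 1,3,5,7,9,11,13,15,17,19,21,23,25,27,29,31): XOR of data positions = 0⊕1⊕1⊕0⊕1⊕0⊕1⊕0⊕1⊕0⊕0⊕1⊕0⊕1⊕1 = 0
p2 (pos 2,3,6,7,10,11,14,15,18,19,22,23,26,27,30,31): XOR of data positions = 0⊕0⊕1⊕1⊕1⊕1⊕1⊕0⊕1⊕0⊕0⊕1⊕0⊕1⊕1 = 1
p4 (pos 4,5,6,7,12,13,14,15,20,21,22,23,28,29,30,31): XOR of data positions = 1⊕0⊕1⊕1⊕0⊕1⊕1⊕1⊕0⊕0⊕0⊕0⊕1⊕1⊕1 = 1
p8 (pos 8,9,10,11,12,13,14,15,24,25,26,27,28,29,30,31): XOR of data positions = 0⊕1⊕1⊕1⊕0⊕1⊕1⊕1⊕1⊕1⊕0⊕0⊕1⊕1⊕1 = 1
p16 (pos 16,17,18,19,20,21,22,23,24,25,26,27,28,29,30,31): XOR of data positions = 0⊕0⊕1⊕1⊕0⊕0⊕0⊕1⊕1⊕1⊕0⊕0⊕1⊕1⊕1 = 0
Codeword: 0101101101110110001100011100111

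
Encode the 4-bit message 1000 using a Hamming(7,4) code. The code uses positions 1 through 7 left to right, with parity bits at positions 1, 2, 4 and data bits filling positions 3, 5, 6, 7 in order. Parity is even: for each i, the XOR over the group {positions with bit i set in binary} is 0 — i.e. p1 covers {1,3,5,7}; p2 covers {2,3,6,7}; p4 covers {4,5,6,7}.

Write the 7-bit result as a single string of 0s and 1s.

1110000

Place data at non-parity positions: p1 p2 1 p4 0 0 0
p1 (pos 1,3,5,7): XOR of data positions = 1⊕0⊕0 = 1
p2 (pos 2,3,6,7): XOR of data positions = 1⊕0⊕0 = 1
p4 (pos 4,5,6,7): XOR of data positions = 0⊕0⊕0 = 0
Codeword: 1110000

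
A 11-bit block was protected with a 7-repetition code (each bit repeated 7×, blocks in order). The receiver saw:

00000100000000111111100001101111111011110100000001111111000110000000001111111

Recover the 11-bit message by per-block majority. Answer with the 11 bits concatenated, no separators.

00101101001

Block 1 (0000010): 1 one → 0
Block 2 (0000000): 0 ones → 0
Block 3 (1111111): 7 ones → 1
Block 4 (0000110): 2 ones → 0
Block 5 (1111111): 7 ones → 1
Block 6 (0111101): 5 ones → 1
Block 7 (0000000): 0 ones → 0
Block 8 (1111111): 7 ones → 1
Block 9 (0001100): 2 ones → 0
Block 10 (0000000): 0 ones → 0
Block 11 (1111111): 7 ones → 1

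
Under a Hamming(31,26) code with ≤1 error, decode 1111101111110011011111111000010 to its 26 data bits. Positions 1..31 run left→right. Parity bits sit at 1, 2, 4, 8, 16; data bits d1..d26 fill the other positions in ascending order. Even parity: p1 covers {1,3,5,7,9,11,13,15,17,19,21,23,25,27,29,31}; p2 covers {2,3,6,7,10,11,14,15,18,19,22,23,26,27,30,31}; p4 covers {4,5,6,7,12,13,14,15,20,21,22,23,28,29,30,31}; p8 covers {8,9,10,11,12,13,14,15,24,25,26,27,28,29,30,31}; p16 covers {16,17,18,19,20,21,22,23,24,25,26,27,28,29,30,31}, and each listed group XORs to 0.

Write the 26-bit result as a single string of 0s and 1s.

11011101001011111111000010

s1 (pos 1,3,5,7,9,11,13,15,17,19,21,23,25,27,29,31): 1⊕1⊕1⊕1⊕1⊕1⊕0⊕1⊕0⊕1⊕1⊕1⊕1⊕0⊕0⊕0 = 1
s2 (pos 2,3,6,7,10,11,14,15,18,19,22,23,26,27,30,31): 1⊕1⊕0⊕1⊕1⊕1⊕0⊕1⊕1⊕1⊕1⊕1⊕0⊕0⊕1⊕0 = 1
s4 (pos 4,5,6,7,12,13,14,15,20,21,22,23,28,29,30,31): 1⊕1⊕0⊕1⊕1⊕0⊕0⊕1⊕1⊕1⊕1⊕1⊕0⊕0⊕1⊕0 = 0
s8 (pos 8,9,10,11,12,13,14,15,24,25,26,27,28,29,30,31): 1⊕1⊕1⊕1⊕1⊕0⊕0⊕1⊕1⊕1⊕0⊕0⊕0⊕0⊕1⊕0 = 1
s16 (pos 16,17,18,19,20,21,22,23,24,25,26,27,28,29,30,31): 1⊕0⊕1⊕1⊕1⊕1⊕1⊕1⊕1⊕1⊕0⊕0⊕0⊕0⊕1⊕0 = 0
Syndrome s16…s1 = 01011 → error at position 11.
Flip position 11: 1111101111110011011111111000010 → 1111101111010011011111111000010
Read data bits from positions 3,5,6,7,9,10,11,12,13,14,15,17,18,19,20,21,22,23,24,25,26,27,28,29,30,31: 11011101001011111111000010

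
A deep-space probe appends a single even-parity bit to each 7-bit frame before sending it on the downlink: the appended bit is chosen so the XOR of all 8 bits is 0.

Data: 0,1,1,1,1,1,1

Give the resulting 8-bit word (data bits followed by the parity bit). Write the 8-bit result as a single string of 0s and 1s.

01111110

XOR of the 7 data bits: 0⊕1⊕1⊕1⊕1⊕1⊕1 = 0
Parity bit = 0 (so all 8 bits XOR to 0).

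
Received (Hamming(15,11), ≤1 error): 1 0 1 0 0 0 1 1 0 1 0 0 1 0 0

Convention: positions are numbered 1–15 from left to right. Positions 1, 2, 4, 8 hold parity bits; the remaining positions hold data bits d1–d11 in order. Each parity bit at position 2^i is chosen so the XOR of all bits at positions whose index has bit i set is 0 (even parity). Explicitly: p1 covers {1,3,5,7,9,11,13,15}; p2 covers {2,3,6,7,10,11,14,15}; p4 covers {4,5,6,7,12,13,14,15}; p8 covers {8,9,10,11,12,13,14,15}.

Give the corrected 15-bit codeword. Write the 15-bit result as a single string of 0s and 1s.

s1 (pos 1,3,5,7,9,11,13,15): 1⊕1⊕0⊕1⊕0⊕0⊕1⊕0 = 0
s2 (pos 2,3,6,7,10,11,14,15): 0⊕1⊕0⊕1⊕1⊕0⊕0⊕0 = 1
s4 (pos 4,5,6,7,12,13,14,15): 0⊕0⊕0⊕1⊕0⊕1⊕0⊕0 = 0
s8 (pos 8,9,10,11,12,13,14,15): 1⊕0⊕1⊕0⊕0⊕1⊕0⊕0 = 1
Syndrome s8…s1 = 1010 → error at position 10.
Flip position 10: 101000110100100 → 101000110000100

101000110000100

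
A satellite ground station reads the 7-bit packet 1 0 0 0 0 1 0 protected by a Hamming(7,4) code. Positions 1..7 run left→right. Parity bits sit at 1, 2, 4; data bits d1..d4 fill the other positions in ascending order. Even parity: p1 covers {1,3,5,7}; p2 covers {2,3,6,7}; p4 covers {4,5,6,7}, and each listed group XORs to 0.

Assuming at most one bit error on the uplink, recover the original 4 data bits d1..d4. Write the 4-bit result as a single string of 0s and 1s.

s1 (pos 1,3,5,7): 1⊕0⊕0⊕0 = 1
s2 (pos 2,3,6,7): 0⊕0⊕1⊕0 = 1
s4 (pos 4,5,6,7): 0⊕0⊕1⊕0 = 1
Syndrome s4…s1 = 111 → error at position 7.
Flip position 7: 1000010 → 1000011
Read data bits from positions 3,5,6,7: 0011

0011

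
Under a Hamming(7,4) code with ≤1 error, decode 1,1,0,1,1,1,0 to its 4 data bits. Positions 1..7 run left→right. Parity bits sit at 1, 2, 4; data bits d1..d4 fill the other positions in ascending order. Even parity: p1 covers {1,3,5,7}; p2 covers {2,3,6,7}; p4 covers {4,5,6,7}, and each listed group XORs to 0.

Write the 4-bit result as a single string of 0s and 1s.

0110

s1 (pos 1,3,5,7): 1⊕0⊕1⊕0 = 0
s2 (pos 2,3,6,7): 1⊕0⊕1⊕0 = 0
s4 (pos 4,5,6,7): 1⊕1⊕1⊕0 = 1
Syndrome s4…s1 = 100 → error at position 4.
Flip position 4: 1101110 → 1100110
Read data bits from positions 3,5,6,7: 0110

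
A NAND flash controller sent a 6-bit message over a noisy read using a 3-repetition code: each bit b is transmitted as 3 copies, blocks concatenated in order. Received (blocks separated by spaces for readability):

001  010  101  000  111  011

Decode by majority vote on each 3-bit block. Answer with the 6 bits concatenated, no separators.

001011

Block 1 (001): 1 one → 0
Block 2 (010): 1 one → 0
Block 3 (101): 2 ones → 1
Block 4 (000): 0 ones → 0
Block 5 (111): 3 ones → 1
Block 6 (011): 2 ones → 1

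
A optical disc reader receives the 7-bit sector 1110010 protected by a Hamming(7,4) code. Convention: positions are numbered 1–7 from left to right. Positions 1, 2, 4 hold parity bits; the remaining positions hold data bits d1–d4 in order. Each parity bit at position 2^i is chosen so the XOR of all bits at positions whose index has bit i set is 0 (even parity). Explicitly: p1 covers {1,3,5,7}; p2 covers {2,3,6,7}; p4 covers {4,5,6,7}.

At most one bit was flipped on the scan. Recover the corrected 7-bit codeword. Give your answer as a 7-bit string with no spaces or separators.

s1 (pos 1,3,5,7): 1⊕1⊕0⊕0 = 0
s2 (pos 2,3,6,7): 1⊕1⊕1⊕0 = 1
s4 (pos 4,5,6,7): 0⊕0⊕1⊕0 = 1
Syndrome s4…s1 = 110 → error at position 6.
Flip position 6: 1110010 → 1110000

1110000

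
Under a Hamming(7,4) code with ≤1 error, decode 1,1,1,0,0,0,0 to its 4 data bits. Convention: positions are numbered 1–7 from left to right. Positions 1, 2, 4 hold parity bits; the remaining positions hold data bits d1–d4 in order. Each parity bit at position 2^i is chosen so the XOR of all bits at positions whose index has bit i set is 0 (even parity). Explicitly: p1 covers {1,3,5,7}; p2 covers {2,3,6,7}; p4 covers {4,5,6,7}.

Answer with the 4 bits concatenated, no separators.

s1 (pos 1,3,5,7): 1⊕1⊕0⊕0 = 0
s2 (pos 2,3,6,7): 1⊕1⊕0⊕0 = 0
s4 (pos 4,5,6,7): 0⊕0⊕0⊕0 = 0
Syndrome s4…s1 = 000 → no error.
Read data bits from positions 3,5,6,7: 1000

1000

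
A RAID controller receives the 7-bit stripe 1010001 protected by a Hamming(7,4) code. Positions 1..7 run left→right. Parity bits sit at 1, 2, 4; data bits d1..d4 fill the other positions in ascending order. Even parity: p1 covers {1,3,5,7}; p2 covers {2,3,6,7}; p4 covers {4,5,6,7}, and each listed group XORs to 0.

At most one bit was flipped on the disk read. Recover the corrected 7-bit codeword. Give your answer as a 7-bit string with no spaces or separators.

1010101

s1 (pos 1,3,5,7): 1⊕1⊕0⊕1 = 1
s2 (pos 2,3,6,7): 0⊕1⊕0⊕1 = 0
s4 (pos 4,5,6,7): 0⊕0⊕0⊕1 = 1
Syndrome s4…s1 = 101 → error at position 5.
Flip position 5: 1010001 → 1010101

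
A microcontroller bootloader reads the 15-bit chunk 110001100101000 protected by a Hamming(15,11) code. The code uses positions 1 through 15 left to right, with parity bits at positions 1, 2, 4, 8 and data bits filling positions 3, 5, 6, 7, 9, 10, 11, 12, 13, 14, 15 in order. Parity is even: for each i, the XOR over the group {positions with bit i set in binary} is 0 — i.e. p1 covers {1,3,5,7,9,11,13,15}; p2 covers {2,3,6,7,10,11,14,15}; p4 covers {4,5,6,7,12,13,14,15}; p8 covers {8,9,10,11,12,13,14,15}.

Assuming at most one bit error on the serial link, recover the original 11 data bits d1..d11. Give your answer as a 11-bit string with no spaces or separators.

s1 (pos 1,3,5,7,9,11,13,15): 1⊕0⊕0⊕1⊕0⊕0⊕0⊕0 = 0
s2 (pos 2,3,6,7,10,11,14,15): 1⊕0⊕1⊕1⊕1⊕0⊕0⊕0 = 0
s4 (pos 4,5,6,7,12,13,14,15): 0⊕0⊕1⊕1⊕1⊕0⊕0⊕0 = 1
s8 (pos 8,9,10,11,12,13,14,15): 0⊕0⊕1⊕0⊕1⊕0⊕0⊕0 = 0
Syndrome s8…s1 = 0100 → error at position 4.
Flip position 4: 110001100101000 → 110101100101000
Read data bits from positions 3,5,6,7,9,10,11,12,13,14,15: 00110101000

00110101000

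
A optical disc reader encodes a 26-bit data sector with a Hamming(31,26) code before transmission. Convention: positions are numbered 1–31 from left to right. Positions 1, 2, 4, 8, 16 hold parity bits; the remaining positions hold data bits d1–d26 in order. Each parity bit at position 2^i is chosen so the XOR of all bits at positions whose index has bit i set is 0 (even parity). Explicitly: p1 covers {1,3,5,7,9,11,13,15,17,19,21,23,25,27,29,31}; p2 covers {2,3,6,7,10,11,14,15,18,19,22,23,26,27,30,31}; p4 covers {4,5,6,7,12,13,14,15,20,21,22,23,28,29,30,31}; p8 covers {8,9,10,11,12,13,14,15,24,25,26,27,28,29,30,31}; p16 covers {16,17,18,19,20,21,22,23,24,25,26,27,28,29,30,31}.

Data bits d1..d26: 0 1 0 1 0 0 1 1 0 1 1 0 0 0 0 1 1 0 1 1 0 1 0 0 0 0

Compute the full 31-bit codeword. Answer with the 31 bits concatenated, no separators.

Place data at non-parity positions: p1 p2 0 p4 1 0 1 p8 0 0 1 1 0 1 1 p16 0 0 0 0 1 1 0 1 1 0 1 0 0 0 0
p1 (pos 1,3,5,7,9,11,13,15,17,19,21,23,25,27,29,31): XOR of data positions = 0⊕1⊕1⊕0⊕1⊕0⊕1⊕0⊕0⊕1⊕0⊕1⊕1⊕0⊕0 = 1
p2 (pos 2,3,6,7,10,11,14,15,18,19,22,23,26,27,30,31): XOR of data positions = 0⊕0⊕1⊕0⊕1⊕1⊕1⊕0⊕0⊕1⊕0⊕0⊕1⊕0⊕0 = 0
p4 (pos 4,5,6,7,12,13,14,15,20,21,22,23,28,29,30,31): XOR of data positions = 1⊕0⊕1⊕1⊕0⊕1⊕1⊕0⊕1⊕1⊕0⊕0⊕0⊕0⊕0 = 1
p8 (pos 8,9,10,11,12,13,14,15,24,25,26,27,28,29,30,31): XOR of data positions = 0⊕0⊕1⊕1⊕0⊕1⊕1⊕1⊕1⊕0⊕1⊕0⊕0⊕0⊕0 = 1
p16 (pos 16,17,18,19,20,21,22,23,24,25,26,27,28,29,30,31): XOR of data positions = 0⊕0⊕0⊕0⊕1⊕1⊕0⊕1⊕1⊕0⊕1⊕0⊕0⊕0⊕0 = 1
Codeword: 1001101100110111000011011010000

1001101100110111000011011010000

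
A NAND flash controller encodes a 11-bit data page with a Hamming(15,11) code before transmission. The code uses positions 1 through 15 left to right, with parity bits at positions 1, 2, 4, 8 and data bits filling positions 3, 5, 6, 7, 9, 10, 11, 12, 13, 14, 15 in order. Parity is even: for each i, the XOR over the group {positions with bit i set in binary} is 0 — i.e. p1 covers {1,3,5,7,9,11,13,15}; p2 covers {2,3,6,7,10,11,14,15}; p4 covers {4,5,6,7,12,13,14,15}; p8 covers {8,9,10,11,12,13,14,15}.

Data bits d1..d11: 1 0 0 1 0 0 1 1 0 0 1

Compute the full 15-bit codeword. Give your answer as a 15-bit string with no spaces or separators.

001100110011001

Place data at non-parity positions: p1 p2 1 p4 0 0 1 p8 0 0 1 1 0 0 1
p1 (pos 1,3,5,7,9,11,13,15): XOR of data positions = 1⊕0⊕1⊕0⊕1⊕0⊕1 = 0
p2 (pos 2,3,6,7,10,11,14,15): XOR of data positions = 1⊕0⊕1⊕0⊕1⊕0⊕1 = 0
p4 (pos 4,5,6,7,12,13,14,15): XOR of data positions = 0⊕0⊕1⊕1⊕0⊕0⊕1 = 1
p8 (pos 8,9,10,11,12,13,14,15): XOR of data positions = 0⊕0⊕1⊕1⊕0⊕0⊕1 = 1
Codeword: 001100110011001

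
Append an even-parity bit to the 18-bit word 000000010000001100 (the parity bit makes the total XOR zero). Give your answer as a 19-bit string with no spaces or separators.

XOR of the 18 data bits: 0⊕0⊕0⊕0⊕0⊕0⊕0⊕1⊕0⊕0⊕0⊕0⊕0⊕0⊕1⊕1⊕0⊕0 = 1
Parity bit = 1 (so all 19 bits XOR to 0).

0000000100000011001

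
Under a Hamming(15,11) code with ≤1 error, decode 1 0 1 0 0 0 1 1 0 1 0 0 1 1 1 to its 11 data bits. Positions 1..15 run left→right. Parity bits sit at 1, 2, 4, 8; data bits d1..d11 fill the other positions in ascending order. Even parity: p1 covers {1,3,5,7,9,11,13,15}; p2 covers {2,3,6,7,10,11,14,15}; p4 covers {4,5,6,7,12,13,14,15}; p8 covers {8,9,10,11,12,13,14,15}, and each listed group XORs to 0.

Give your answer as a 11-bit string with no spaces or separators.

10010110111

s1 (pos 1,3,5,7,9,11,13,15): 1⊕1⊕0⊕1⊕0⊕0⊕1⊕1 = 1
s2 (pos 2,3,6,7,10,11,14,15): 0⊕1⊕0⊕1⊕1⊕0⊕1⊕1 = 1
s4 (pos 4,5,6,7,12,13,14,15): 0⊕0⊕0⊕1⊕0⊕1⊕1⊕1 = 0
s8 (pos 8,9,10,11,12,13,14,15): 1⊕0⊕1⊕0⊕0⊕1⊕1⊕1 = 1
Syndrome s8…s1 = 1011 → error at position 11.
Flip position 11: 101000110100111 → 101000110110111
Read data bits from positions 3,5,6,7,9,10,11,12,13,14,15: 10010110111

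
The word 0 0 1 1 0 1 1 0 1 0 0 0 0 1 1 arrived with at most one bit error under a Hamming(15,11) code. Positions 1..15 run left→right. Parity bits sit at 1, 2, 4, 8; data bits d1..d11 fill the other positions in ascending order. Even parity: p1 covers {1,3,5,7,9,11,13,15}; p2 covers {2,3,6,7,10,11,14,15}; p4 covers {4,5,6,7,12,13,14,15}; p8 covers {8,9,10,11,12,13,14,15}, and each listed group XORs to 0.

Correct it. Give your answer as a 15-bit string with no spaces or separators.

001101101000001

s1 (pos 1,3,5,7,9,11,13,15): 0⊕1⊕0⊕1⊕1⊕0⊕0⊕1 = 0
s2 (pos 2,3,6,7,10,11,14,15): 0⊕1⊕1⊕1⊕0⊕0⊕1⊕1 = 1
s4 (pos 4,5,6,7,12,13,14,15): 1⊕0⊕1⊕1⊕0⊕0⊕1⊕1 = 1
s8 (pos 8,9,10,11,12,13,14,15): 0⊕1⊕0⊕0⊕0⊕0⊕1⊕1 = 1
Syndrome s8…s1 = 1110 → error at position 14.
Flip position 14: 001101101000011 → 001101101000001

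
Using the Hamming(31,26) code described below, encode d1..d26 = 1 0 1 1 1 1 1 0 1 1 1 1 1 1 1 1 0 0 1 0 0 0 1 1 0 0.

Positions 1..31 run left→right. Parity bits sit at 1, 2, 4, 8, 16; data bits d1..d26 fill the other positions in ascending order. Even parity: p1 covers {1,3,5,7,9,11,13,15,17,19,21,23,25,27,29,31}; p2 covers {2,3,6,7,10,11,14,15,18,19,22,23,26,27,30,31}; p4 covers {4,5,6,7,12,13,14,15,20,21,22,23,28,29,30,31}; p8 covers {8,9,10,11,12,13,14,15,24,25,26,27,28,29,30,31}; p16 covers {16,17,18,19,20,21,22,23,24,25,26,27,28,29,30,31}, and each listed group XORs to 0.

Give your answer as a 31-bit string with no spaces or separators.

Place data at non-parity positions: p1 p2 1 p4 0 1 1 p8 1 1 1 0 1 1 1 p16 1 1 1 1 1 0 0 1 0 0 0 1 1 0 0
p1 (pos 1,3,5,7,9,11,13,15,17,19,21,23,25,27,29,31): XOR of data positions = 1⊕0⊕1⊕1⊕1⊕1⊕1⊕1⊕1⊕1⊕0⊕0⊕0⊕1⊕0 = 0
p2 (pos 2,3,6,7,10,11,14,15,18,19,22,23,26,27,30,31): XOR of data positions = 1⊕1⊕1⊕1⊕1⊕1⊕1⊕1⊕1⊕0⊕0⊕0⊕0⊕0⊕0 = 1
p4 (pos 4,5,6,7,12,13,14,15,20,21,22,23,28,29,30,31): XOR of data positions = 0⊕1⊕1⊕0⊕1⊕1⊕1⊕1⊕1⊕0⊕0⊕1⊕1⊕0⊕0 = 1
p8 (pos 8,9,10,11,12,13,14,15,24,25,26,27,28,29,30,31): XOR of data positions = 1⊕1⊕1⊕0⊕1⊕1⊕1⊕1⊕0⊕0⊕0⊕1⊕1⊕0⊕0 = 1
p16 (pos 16,17,18,19,20,21,22,23,24,25,26,27,28,29,30,31): XOR of data positions = 1⊕1⊕1⊕1⊕1⊕0⊕0⊕1⊕0⊕0⊕0⊕1⊕1⊕0⊕0 = 0
Codeword: 0111011111101110111110010001100

0111011111101110111110010001100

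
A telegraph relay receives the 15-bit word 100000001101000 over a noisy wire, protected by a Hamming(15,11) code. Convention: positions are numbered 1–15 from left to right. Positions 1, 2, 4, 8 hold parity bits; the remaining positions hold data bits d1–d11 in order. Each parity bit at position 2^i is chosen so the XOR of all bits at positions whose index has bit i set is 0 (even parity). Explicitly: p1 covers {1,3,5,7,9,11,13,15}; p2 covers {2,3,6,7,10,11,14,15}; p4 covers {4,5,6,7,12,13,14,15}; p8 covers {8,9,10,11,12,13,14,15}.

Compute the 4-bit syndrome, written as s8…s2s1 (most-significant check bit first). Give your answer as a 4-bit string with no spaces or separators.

s1 (pos 1,3,5,7,9,11,13,15): 1⊕0⊕0⊕0⊕1⊕0⊕0⊕0 = 0
s2 (pos 2,3,6,7,10,11,14,15): 0⊕0⊕0⊕0⊕1⊕0⊕0⊕0 = 1
s4 (pos 4,5,6,7,12,13,14,15): 0⊕0⊕0⊕0⊕1⊕0⊕0⊕0 = 1
s8 (pos 8,9,10,11,12,13,14,15): 0⊕1⊕1⊕0⊕1⊕0⊕0⊕0 = 1
Syndrome s8…s1 = 1110 → error at position 14.

1110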